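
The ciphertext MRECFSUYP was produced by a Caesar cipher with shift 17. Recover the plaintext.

M(12): 12−17=-5≡21 → V
R(17): 17−17=0 → A
E(4): 4−17=-13≡13 → N
C(2): 2−17=-15≡11 → L
F(5): 5−17=-12≡14 → O
S(18): 18−17=1 → B
U(20): 20−17=3 → D
Y(24): 24−17=7 → H
P(15): 15−17=-2≡24 → Y

VANLOBDHY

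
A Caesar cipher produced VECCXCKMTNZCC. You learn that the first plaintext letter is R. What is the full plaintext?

RAYYTYGIPJVYY

From the crib: V(21)−R(17)=4, so the shift is 4.
Subtract 4 from each ciphertext letter:
V(21): 21−4=17 → R
E(4): 4−4=0 → A
C(2): 2−4=-2≡24 → Y
C(2): 2−4=-2≡24 → Y
X(23): 23−4=19 → T
C(2): 2−4=-2≡24 → Y
K(10): 10−4=6 → G
M(12): 12−4=8 → I
T(19): 19−4=15 → P
N(13): 13−4=9 → J
Z(25): 25−4=21 → V
C(2): 2−4=-2≡24 → Y
C(2): 2−4=-2≡24 → Y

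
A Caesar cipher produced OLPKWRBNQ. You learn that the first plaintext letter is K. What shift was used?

From the crib: O(14)−K(10)=4, so the shift is 4.

4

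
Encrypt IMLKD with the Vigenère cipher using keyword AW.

Repeat the key across the message: AWAWA
I(8)+A(0): 8 → I
M(12)+W(22): 34≡8 → I
L(11)+A(0): 11 → L
K(10)+W(22): 32≡6 → G
D(3)+A(0): 3 → D

IILGD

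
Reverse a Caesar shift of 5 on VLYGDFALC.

V(21): 21−5=16 → Q
L(11): 11−5=6 → G
Y(24): 24−5=19 → T
G(6): 6−5=1 → B
D(3): 3−5=-2≡24 → Y
F(5): 5−5=0 → A
A(0): 0−5=-5≡21 → V
L(11): 11−5=6 → G
C(2): 2−5=-3≡23 → X

QGTBYAVGX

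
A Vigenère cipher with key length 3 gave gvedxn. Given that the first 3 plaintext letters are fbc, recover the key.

Subtract each crib letter from the matching ciphertext letter (mod 26):
g(6)−f(5)=1 → b
v(21)−b(1)=20 → u
e(4)−c(2)=2 → c

buc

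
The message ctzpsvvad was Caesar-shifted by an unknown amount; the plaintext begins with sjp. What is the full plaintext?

From the crib: c(2)−s(18)=-16≡10, so the shift is 10.
Subtract 10 from each ciphertext letter:
c(2): 2−10=-8≡18 → s
t(19): 19−10=9 → j
z(25): 25−10=15 → p
p(15): 15−10=5 → f
s(18): 18−10=8 → i
v(21): 21−10=11 → l
v(21): 21−10=11 → l
a(0): 0−10=-10≡16 → q
d(3): 3−10=-7≡19 → t

sjpfillqt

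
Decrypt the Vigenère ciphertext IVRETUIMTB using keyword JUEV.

Repeat the key across the ciphertext: JUEVJUEVJU
I(8)−J(9): -1≡25 → Z
V(21)−U(20): 1 → B
R(17)−E(4): 13 → N
E(4)−V(21): -17≡9 → J
T(19)−J(9): 10 → K
U(20)−U(20): 0 → A
I(8)−E(4): 4 → E
M(12)−V(21): -9≡17 → R
T(19)−J(9): 10 → K
B(1)−U(20): -19≡7 → H

ZBNJKAERKH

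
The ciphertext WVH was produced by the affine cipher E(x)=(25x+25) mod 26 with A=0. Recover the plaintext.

DES

The inverse of 25 mod 26 is 25, since 25·25=625≡1. Apply D(y)=25·(y−25) mod 26:
W(22): 25·(22−25)=-75≡3 → D
V(21): 25·(21−25)=-100≡4 → E
H(7): 25·(7−25)=-450≡18 → S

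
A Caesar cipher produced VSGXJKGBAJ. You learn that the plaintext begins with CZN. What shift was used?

19

From the crib: V(21)−C(2)=19, so the shift is 19.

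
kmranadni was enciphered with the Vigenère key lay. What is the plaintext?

Repeat the key across the ciphertext: laylaylay
k(10)−l(11): -1≡25 → z
m(12)−a(0): 12 → m
r(17)−y(24): -7≡19 → t
a(0)−l(11): -11≡15 → p
n(13)−a(0): 13 → n
a(0)−y(24): -24≡2 → c
d(3)−l(11): -8≡18 → s
n(13)−a(0): 13 → n
i(8)−y(24): -16≡10 → k

zmtpncsnk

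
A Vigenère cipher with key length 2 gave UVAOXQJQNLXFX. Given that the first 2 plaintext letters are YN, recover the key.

Subtract each crib letter from the matching ciphertext letter (mod 26):
U(20)−Y(24)=-4≡22 → W
V(21)−N(13)=8 → I

WI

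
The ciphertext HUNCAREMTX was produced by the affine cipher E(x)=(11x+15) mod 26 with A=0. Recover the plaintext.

ERONBMZVYW

The inverse of 11 mod 26 is 19, since 11·19=209≡1. Apply D(y)=19·(y−15) mod 26:
H(7): 19·(7−15)=-152≡4 → E
U(20): 19·(20−15)=95≡17 → R
N(13): 19·(13−15)=-38≡14 → O
C(2): 19·(2−15)=-247≡13 → N
A(0): 19·(0−15)=-285≡1 → B
R(17): 19·(17−15)=38≡12 → M
E(4): 19·(4−15)=-209≡25 → Z
M(12): 19·(12−15)=-57≡21 → V
T(19): 19·(19−15)=76≡24 → Y
X(23): 19·(23−15)=152≡22 → W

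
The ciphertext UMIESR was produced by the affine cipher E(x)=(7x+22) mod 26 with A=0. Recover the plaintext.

WGYQSD

The inverse of 7 mod 26 is 15, since 7·15=105≡1. Apply D(y)=15·(y−22) mod 26:
U(20): 15·(20−22)=-30≡22 → W
M(12): 15·(12−22)=-150≡6 → G
I(8): 15·(8−22)=-210≡24 → Y
E(4): 15·(4−22)=-270≡16 → Q
S(18): 15·(18−22)=-60≡18 → S
R(17): 15·(17−22)=-75≡3 → D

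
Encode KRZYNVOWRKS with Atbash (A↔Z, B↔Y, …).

PIABMELDIPH

K(10) → P(15)
R(17) → I(8)
Z(25) → A(0)
Y(24) → B(1)
N(13) → M(12)
V(21) → E(4)
O(14) → L(11)
W(22) → D(3)
R(17) → I(8)
K(10) → P(15)
S(18) → H(7)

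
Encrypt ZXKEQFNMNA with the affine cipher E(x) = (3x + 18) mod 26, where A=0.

Z(25): 3·25+18=93≡15 → P
X(23): 3·23+18=87≡9 → J
K(10): 3·10+18=48≡22 → W
E(4): 3·4+18=30≡4 → E
Q(16): 3·16+18=66≡14 → O
F(5): 3·5+18=33≡7 → H
N(13): 3·13+18=57≡5 → F
M(12): 3·12+18=54≡2 → C
N(13): 3·13+18=57≡5 → F
A(0): 3·0+18=18 → S

PJWEOHFCFS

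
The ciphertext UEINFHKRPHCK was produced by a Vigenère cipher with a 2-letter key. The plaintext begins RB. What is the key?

Subtract each crib letter from the matching ciphertext letter (mod 26):
U(20)−R(17)=3 → D
E(4)−B(1)=3 → D

DD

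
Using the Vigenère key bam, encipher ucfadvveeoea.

Repeat the key across the message: bambambambam
u(20)+b(1): 21 → v
c(2)+a(0): 2 → c
f(5)+m(12): 17 → r
a(0)+b(1): 1 → b
d(3)+a(0): 3 → d
v(21)+m(12): 33≡7 → h
v(21)+b(1): 22 → w
e(4)+a(0): 4 → e
e(4)+m(12): 16 → q
o(14)+b(1): 15 → p
e(4)+a(0): 4 → e
a(0)+m(12): 12 → m

vcrbdhweqpem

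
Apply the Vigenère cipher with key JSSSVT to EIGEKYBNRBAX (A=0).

Repeat the key across the message: JSSSVTJSSSVT
E(4)+J(9): 13 → N
I(8)+S(18): 26≡0 → A
G(6)+S(18): 24 → Y
E(4)+S(18): 22 → W
K(10)+V(21): 31≡5 → F
Y(24)+T(19): 43≡17 → R
B(1)+J(9): 10 → K
N(13)+S(18): 31≡5 → F
R(17)+S(18): 35≡9 → J
B(1)+S(18): 19 → T
A(0)+V(21): 21 → V
X(23)+T(19): 42≡16 → Q

NAYWFRKFJTVQ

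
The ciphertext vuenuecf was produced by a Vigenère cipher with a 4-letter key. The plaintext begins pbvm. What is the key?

Subtract each crib letter from the matching ciphertext letter (mod 26):
v(21)−p(15)=6 → g
u(20)−b(1)=19 → t
e(4)−v(21)=-17≡9 → j
n(13)−m(12)=1 → b

gtjb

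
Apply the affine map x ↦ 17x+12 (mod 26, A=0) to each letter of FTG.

TXK

F(5): 17·5+12=97≡19 → T
T(19): 17·19+12=335≡23 → X
G(6): 17·6+12=114≡10 → K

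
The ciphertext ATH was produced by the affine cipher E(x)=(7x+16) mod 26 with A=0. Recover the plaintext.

The inverse of 7 mod 26 is 15, since 7·15=105≡1. Apply D(y)=15·(y−16) mod 26:
A(0): 15·(0−16)=-240≡20 → U
T(19): 15·(19−16)=45≡19 → T
H(7): 15·(7−16)=-135≡21 → V

UTV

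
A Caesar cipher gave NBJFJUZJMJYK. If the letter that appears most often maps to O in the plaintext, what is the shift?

The most frequent ciphertext letter is J (appears 4 times).
J is position 9; O is position 14.
Shift = -5≡21.

21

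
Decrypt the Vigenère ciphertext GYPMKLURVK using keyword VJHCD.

LPIKHQLKTH

Repeat the key across the ciphertext: VJHCDVJHCD
G(6)−V(21): -15≡11 → L
Y(24)−J(9): 15 → P
P(15)−H(7): 8 → I
M(12)−C(2): 10 → K
K(10)−D(3): 7 → H
L(11)−V(21): -10≡16 → Q
U(20)−J(9): 11 → L
R(17)−H(7): 10 → K
V(21)−C(2): 19 → T
K(10)−D(3): 7 → H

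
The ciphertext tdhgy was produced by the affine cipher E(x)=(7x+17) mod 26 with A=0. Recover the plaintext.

The inverse of 7 mod 26 is 15, since 7·15=105≡1. Apply D(y)=15·(y−17) mod 26:
t(19): 15·(19−17)=30≡4 → e
d(3): 15·(3−17)=-210≡24 → y
h(7): 15·(7−17)=-150≡6 → g
g(6): 15·(6−17)=-165≡17 → r
y(24): 15·(24−17)=105≡1 → b

eygrb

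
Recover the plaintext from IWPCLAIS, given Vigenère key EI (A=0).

Repeat the key across the ciphertext: EIEIEIEI
I(8)−E(4): 4 → E
W(22)−I(8): 14 → O
P(15)−E(4): 11 → L
C(2)−I(8): -6≡20 → U
L(11)−E(4): 7 → H
A(0)−I(8): -8≡18 → S
I(8)−E(4): 4 → E
S(18)−I(8): 10 → K

EOLUHSEK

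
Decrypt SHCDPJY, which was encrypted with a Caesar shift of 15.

DSNOAUJ

S(18): 18−15=3 → D
H(7): 7−15=-8≡18 → S
C(2): 2−15=-13≡13 → N
D(3): 3−15=-12≡14 → O
P(15): 15−15=0 → A
J(9): 9−15=-6≡20 → U
Y(24): 24−15=9 → J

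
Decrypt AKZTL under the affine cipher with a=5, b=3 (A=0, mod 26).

PRUYM

The inverse of 5 mod 26 is 21, since 5·21=105≡1. Apply D(y)=21·(y−3) mod 26:
A(0): 21·(0−3)=-63≡15 → P
K(10): 21·(10−3)=147≡17 → R
Z(25): 21·(25−3)=462≡20 → U
T(19): 21·(19−3)=336≡24 → Y
L(11): 21·(11−3)=168≡12 → M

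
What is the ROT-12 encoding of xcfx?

jorj

x(23): 23+12=35≡9 → j
c(2): 2+12=14 → o
f(5): 5+12=17 → r
x(23): 23+12=35≡9 → j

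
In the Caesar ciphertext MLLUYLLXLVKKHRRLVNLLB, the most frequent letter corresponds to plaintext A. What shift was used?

11

The most frequent ciphertext letter is L (appears 8 times).
L is position 11; A is position 0.
Shift = 11.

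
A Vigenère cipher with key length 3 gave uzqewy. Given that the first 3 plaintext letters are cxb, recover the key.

Subtract each crib letter from the matching ciphertext letter (mod 26):
u(20)−c(2)=18 → s
z(25)−x(23)=2 → c
q(16)−b(1)=15 → p

scp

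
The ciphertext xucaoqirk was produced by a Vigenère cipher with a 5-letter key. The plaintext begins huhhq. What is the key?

qavty

Subtract each crib letter from the matching ciphertext letter (mod 26):
x(23)−h(7)=16 → q
u(20)−u(20)=0 → a
c(2)−h(7)=-5≡21 → v
a(0)−h(7)=-7≡19 → t
o(14)−q(16)=-2≡24 → y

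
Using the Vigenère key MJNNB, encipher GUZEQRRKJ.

SDMRRDAXW

Repeat the key across the message: MJNNBMJNN
G(6)+M(12): 18 → S
U(20)+J(9): 29≡3 → D
Z(25)+N(13): 38≡12 → M
E(4)+N(13): 17 → R
Q(16)+B(1): 17 → R
R(17)+M(12): 29≡3 → D
R(17)+J(9): 26≡0 → A
K(10)+N(13): 23 → X
J(9)+N(13): 22 → W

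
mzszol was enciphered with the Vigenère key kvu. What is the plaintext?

ceyptr

Repeat the key across the ciphertext: kvukvu
m(12)−k(10): 2 → c
z(25)−v(21): 4 → e
s(18)−u(20): -2≡24 → y
z(25)−k(10): 15 → p
o(14)−v(21): -7≡19 → t
l(11)−u(20): -9≡17 → r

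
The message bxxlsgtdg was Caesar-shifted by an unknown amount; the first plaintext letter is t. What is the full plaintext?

tppdkylvy

From the crib: b(1)−t(19)=-18≡8, so the shift is 8.
Subtract 8 from each ciphertext letter:
b(1): 1−8=-7≡19 → t
x(23): 23−8=15 → p
x(23): 23−8=15 → p
l(11): 11−8=3 → d
s(18): 18−8=10 → k
g(6): 6−8=-2≡24 → y
t(19): 19−8=11 → l
d(3): 3−8=-5≡21 → v
g(6): 6−8=-2≡24 → y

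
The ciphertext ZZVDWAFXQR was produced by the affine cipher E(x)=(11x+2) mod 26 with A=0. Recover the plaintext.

The inverse of 11 mod 26 is 19, since 11·19=209≡1. Apply D(y)=19·(y−2) mod 26:
Z(25): 19·(25−2)=437≡21 → V
Z(25): 19·(25−2)=437≡21 → V
V(21): 19·(21−2)=361≡23 → X
D(3): 19·(3−2)=19 → T
W(22): 19·(22−2)=380≡16 → Q
A(0): 19·(0−2)=-38≡14 → O
F(5): 19·(5−2)=57≡5 → F
X(23): 19·(23−2)=399≡9 → J
Q(16): 19·(16−2)=266≡6 → G
R(17): 19·(17−2)=285≡25 → Z

VVXTQOFJGZ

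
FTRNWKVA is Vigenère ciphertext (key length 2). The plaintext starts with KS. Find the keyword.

Subtract each crib letter from the matching ciphertext letter (mod 26):
F(5)−K(10)=-5≡21 → V
T(19)−S(18)=1 → B

VB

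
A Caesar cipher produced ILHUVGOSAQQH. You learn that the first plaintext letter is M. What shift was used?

From the crib: I(8)−M(12)=-4≡22, so the shift is 22.

22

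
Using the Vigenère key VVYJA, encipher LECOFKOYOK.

GZAXFFJWXK

Repeat the key across the message: VVYJAVVYJA
L(11)+V(21): 32≡6 → G
E(4)+V(21): 25 → Z
C(2)+Y(24): 26≡0 → A
O(14)+J(9): 23 → X
F(5)+A(0): 5 → F
K(10)+V(21): 31≡5 → F
O(14)+V(21): 35≡9 → J
Y(24)+Y(24): 48≡22 → W
O(14)+J(9): 23 → X
K(10)+A(0): 10 → K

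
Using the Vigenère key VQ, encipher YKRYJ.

TAMOE

Repeat the key across the message: VQVQV
Y(24)+V(21): 45≡19 → T
K(10)+Q(16): 26≡0 → A
R(17)+V(21): 38≡12 → M
Y(24)+Q(16): 40≡14 → O
J(9)+V(21): 30≡4 → E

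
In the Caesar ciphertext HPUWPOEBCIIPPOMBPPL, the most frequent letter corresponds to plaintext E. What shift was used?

The most frequent ciphertext letter is P (appears 6 times).
P is position 15; E is position 4.
Shift = 11.

11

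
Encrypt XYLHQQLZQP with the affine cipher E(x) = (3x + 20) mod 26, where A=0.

LOBPQQBRQN

X(23): 3·23+20=89≡11 → L
Y(24): 3·24+20=92≡14 → O
L(11): 3·11+20=53≡1 → B
H(7): 3·7+20=41≡15 → P
Q(16): 3·16+20=68≡16 → Q
Q(16): 3·16+20=68≡16 → Q
L(11): 3·11+20=53≡1 → B
Z(25): 3·25+20=95≡17 → R
Q(16): 3·16+20=68≡16 → Q
P(15): 3·15+20=65≡13 → N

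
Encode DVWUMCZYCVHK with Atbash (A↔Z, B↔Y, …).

WEDFNXABXESP

D(3) → W(22)
V(21) → E(4)
W(22) → D(3)
U(20) → F(5)
M(12) → N(13)
C(2) → X(23)
Z(25) → A(0)
Y(24) → B(1)
C(2) → X(23)
V(21) → E(4)
H(7) → S(18)
K(10) → P(15)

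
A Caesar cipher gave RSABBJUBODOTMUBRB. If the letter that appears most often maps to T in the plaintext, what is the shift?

The most frequent ciphertext letter is B (appears 5 times).
B is position 1; T is position 19.
Shift = -18≡8.

8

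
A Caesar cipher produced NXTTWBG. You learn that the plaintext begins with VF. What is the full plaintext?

VFBBEJO

From the crib: N(13)−V(21)=-8≡18, so the shift is 18.
Subtract 18 from each ciphertext letter:
N(13): 13−18=-5≡21 → V
X(23): 23−18=5 → F
T(19): 19−18=1 → B
T(19): 19−18=1 → B
W(22): 22−18=4 → E
B(1): 1−18=-17≡9 → J
G(6): 6−18=-12≡14 → O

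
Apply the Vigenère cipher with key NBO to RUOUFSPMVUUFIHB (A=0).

EVCHGGCNJHVTVIP

Repeat the key across the message: NBONBONBONBONBO
R(17)+N(13): 30≡4 → E
U(20)+B(1): 21 → V
O(14)+O(14): 28≡2 → C
U(20)+N(13): 33≡7 → H
F(5)+B(1): 6 → G
S(18)+O(14): 32≡6 → G
P(15)+N(13): 28≡2 → C
M(12)+B(1): 13 → N
V(21)+O(14): 35≡9 → J
U(20)+N(13): 33≡7 → H
U(20)+B(1): 21 → V
F(5)+O(14): 19 → T
I(8)+N(13): 21 → V
H(7)+B(1): 8 → I
B(1)+O(14): 15 → P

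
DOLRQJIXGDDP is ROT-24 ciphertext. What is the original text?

FQNTSLKZIFFR

D(3): 3−24=-21≡5 → F
O(14): 14−24=-10≡16 → Q
L(11): 11−24=-13≡13 → N
R(17): 17−24=-7≡19 → T
Q(16): 16−24=-8≡18 → S
J(9): 9−24=-15≡11 → L
I(8): 8−24=-16≡10 → K
X(23): 23−24=-1≡25 → Z
G(6): 6−24=-18≡8 → I
D(3): 3−24=-21≡5 → F
D(3): 3−24=-21≡5 → F
P(15): 15−24=-9≡17 → R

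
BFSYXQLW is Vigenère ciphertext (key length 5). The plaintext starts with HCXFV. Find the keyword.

Subtract each crib letter from the matching ciphertext letter (mod 26):
B(1)−H(7)=-6≡20 → U
F(5)−C(2)=3 → D
S(18)−X(23)=-5≡21 → V
Y(24)−F(5)=19 → T
X(23)−V(21)=2 → C

UDVTC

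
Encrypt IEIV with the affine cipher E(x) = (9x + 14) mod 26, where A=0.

I(8): 9·8+14=86≡8 → I
E(4): 9·4+14=50≡24 → Y
I(8): 9·8+14=86≡8 → I
V(21): 9·21+14=203≡21 → V

IYIV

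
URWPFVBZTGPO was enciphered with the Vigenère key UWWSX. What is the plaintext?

Repeat the key across the ciphertext: UWWSXUWWSXUW
U(20)−U(20): 0 → A
R(17)−W(22): -5≡21 → V
W(22)−W(22): 0 → A
P(15)−S(18): -3≡23 → X
F(5)−X(23): -18≡8 → I
V(21)−U(20): 1 → B
B(1)−W(22): -21≡5 → F
Z(25)−W(22): 3 → D
T(19)−S(18): 1 → B
G(6)−X(23): -17≡9 → J
P(15)−U(20): -5≡21 → V
O(14)−W(22): -8≡18 → S

AVAXIBFDBJVS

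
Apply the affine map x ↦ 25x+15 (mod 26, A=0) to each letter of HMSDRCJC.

H(7): 25·7+15=190≡8 → I
M(12): 25·12+15=315≡3 → D
S(18): 25·18+15=465≡23 → X
D(3): 25·3+15=90≡12 → M
R(17): 25·17+15=440≡24 → Y
C(2): 25·2+15=65≡13 → N
J(9): 25·9+15=240≡6 → G
C(2): 25·2+15=65≡13 → N

IDXMYNGN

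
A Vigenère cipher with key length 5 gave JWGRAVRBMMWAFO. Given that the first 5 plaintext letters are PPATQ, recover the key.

Subtract each crib letter from the matching ciphertext letter (mod 26):
J(9)−P(15)=-6≡20 → U
W(22)−P(15)=7 → H
G(6)−A(0)=6 → G
R(17)−T(19)=-2≡24 → Y
A(0)−Q(16)=-16≡10 → K

UHGYK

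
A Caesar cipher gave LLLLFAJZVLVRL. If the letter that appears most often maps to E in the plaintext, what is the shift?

7

The most frequent ciphertext letter is L (appears 6 times).
L is position 11; E is position 4.
Shift = 7.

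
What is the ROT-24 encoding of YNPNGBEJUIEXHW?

WLNLEZCHSGCVFU

Y(24): 24+24=48≡22 → W
N(13): 13+24=37≡11 → L
P(15): 15+24=39≡13 → N
N(13): 13+24=37≡11 → L
G(6): 6+24=30≡4 → E
B(1): 1+24=25 → Z
E(4): 4+24=28≡2 → C
J(9): 9+24=33≡7 → H
U(20): 20+24=44≡18 → S
I(8): 8+24=32≡6 → G
E(4): 4+24=28≡2 → C
X(23): 23+24=47≡21 → V
H(7): 7+24=31≡5 → F
W(22): 22+24=46≡20 → U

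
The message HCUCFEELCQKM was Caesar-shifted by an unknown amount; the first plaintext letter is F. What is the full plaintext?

From the crib: H(7)−F(5)=2, so the shift is 2.
Subtract 2 from each ciphertext letter:
H(7): 7−2=5 → F
C(2): 2−2=0 → A
U(20): 20−2=18 → S
C(2): 2−2=0 → A
F(5): 5−2=3 → D
E(4): 4−2=2 → C
E(4): 4−2=2 → C
L(11): 11−2=9 → J
C(2): 2−2=0 → A
Q(16): 16−2=14 → O
K(10): 10−2=8 → I
M(12): 12−2=10 → K

FASADCCJAOIK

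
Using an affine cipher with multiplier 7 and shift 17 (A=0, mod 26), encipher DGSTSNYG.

MHNUNEDH

D(3): 7·3+17=38≡12 → M
G(6): 7·6+17=59≡7 → H
S(18): 7·18+17=143≡13 → N
T(19): 7·19+17=150≡20 → U
S(18): 7·18+17=143≡13 → N
N(13): 7·13+17=108≡4 → E
Y(24): 7·24+17=185≡3 → D
G(6): 7·6+17=59≡7 → H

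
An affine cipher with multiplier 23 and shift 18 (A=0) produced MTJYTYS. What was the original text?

CRDYRYA

The inverse of 23 mod 26 is 17, since 23·17=391≡1. Apply D(y)=17·(y−18) mod 26:
M(12): 17·(12−18)=-102≡2 → C
T(19): 17·(19−18)=17 → R
J(9): 17·(9−18)=-153≡3 → D
Y(24): 17·(24−18)=102≡24 → Y
T(19): 17·(19−18)=17 → R
Y(24): 17·(24−18)=102≡24 → Y
S(18): 17·(18−18)=0 → A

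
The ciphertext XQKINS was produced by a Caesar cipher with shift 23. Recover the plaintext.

X(23): 23−23=0 → A
Q(16): 16−23=-7≡19 → T
K(10): 10−23=-13≡13 → N
I(8): 8−23=-15≡11 → L
N(13): 13−23=-10≡16 → Q
S(18): 18−23=-5≡21 → V

ATNLQV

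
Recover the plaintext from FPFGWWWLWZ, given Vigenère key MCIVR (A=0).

TNXLFKUDBI

Repeat the key across the ciphertext: MCIVRMCIVR
F(5)−M(12): -7≡19 → T
P(15)−C(2): 13 → N
F(5)−I(8): -3≡23 → X
G(6)−V(21): -15≡11 → L
W(22)−R(17): 5 → F
W(22)−M(12): 10 → K
W(22)−C(2): 20 → U
L(11)−I(8): 3 → D
W(22)−V(21): 1 → B
Z(25)−R(17): 8 → I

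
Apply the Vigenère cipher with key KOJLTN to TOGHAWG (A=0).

DCPSTJQ

Repeat the key across the message: KOJLTNK
T(19)+K(10): 29≡3 → D
O(14)+O(14): 28≡2 → C
G(6)+J(9): 15 → P
H(7)+L(11): 18 → S
A(0)+T(19): 19 → T
W(22)+N(13): 35≡9 → J
G(6)+K(10): 16 → Q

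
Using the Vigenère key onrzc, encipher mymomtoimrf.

Repeat the key across the message: onrzconrzco
m(12)+o(14): 26≡0 → a
y(24)+n(13): 37≡11 → l
m(12)+r(17): 29≡3 → d
o(14)+z(25): 39≡13 → n
m(12)+c(2): 14 → o
t(19)+o(14): 33≡7 → h
o(14)+n(13): 27≡1 → b
i(8)+r(17): 25 → z
m(12)+z(25): 37≡11 → l
r(17)+c(2): 19 → t
f(5)+o(14): 19 → t

aldnohbzltt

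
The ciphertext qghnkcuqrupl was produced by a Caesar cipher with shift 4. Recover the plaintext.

mcdjgyqmnqlh

q(16): 16−4=12 → m
g(6): 6−4=2 → c
h(7): 7−4=3 → d
n(13): 13−4=9 → j
k(10): 10−4=6 → g
c(2): 2−4=-2≡24 → y
u(20): 20−4=16 → q
q(16): 16−4=12 → m
r(17): 17−4=13 → n
u(20): 20−4=16 → q
p(15): 15−4=11 → l
l(11): 11−4=7 → h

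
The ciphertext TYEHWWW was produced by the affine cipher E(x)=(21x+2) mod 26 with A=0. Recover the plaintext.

The inverse of 21 mod 26 is 5, since 21·5=105≡1. Apply D(y)=5·(y−2) mod 26:
T(19): 5·(19−2)=85≡7 → H
Y(24): 5·(24−2)=110≡6 → G
E(4): 5·(4−2)=10 → K
H(7): 5·(7−2)=25 → Z
W(22): 5·(22−2)=100≡22 → W
W(22): 5·(22−2)=100≡22 → W
W(22): 5·(22−2)=100≡22 → W

HGKZWWW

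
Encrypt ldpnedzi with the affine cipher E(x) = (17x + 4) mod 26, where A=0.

l(11): 17·11+4=191≡9 → j
d(3): 17·3+4=55≡3 → d
p(15): 17·15+4=259≡25 → z
n(13): 17·13+4=225≡17 → r
e(4): 17·4+4=72≡20 → u
d(3): 17·3+4=55≡3 → d
z(25): 17·25+4=429≡13 → n
i(8): 17·8+4=140≡10 → k

jdzrudnk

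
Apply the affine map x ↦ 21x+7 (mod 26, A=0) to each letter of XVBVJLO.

X(23): 21·23+7=490≡22 → W
V(21): 21·21+7=448≡6 → G
B(1): 21·1+7=28≡2 → C
V(21): 21·21+7=448≡6 → G
J(9): 21·9+7=196≡14 → O
L(11): 21·11+7=238≡4 → E
O(14): 21·14+7=301≡15 → P

WGCGOEP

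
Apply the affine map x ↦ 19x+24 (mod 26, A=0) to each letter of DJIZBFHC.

DNUFRPBK

D(3): 19·3+24=81≡3 → D
J(9): 19·9+24=195≡13 → N
I(8): 19·8+24=176≡20 → U
Z(25): 19·25+24=499≡5 → F
B(1): 19·1+24=43≡17 → R
F(5): 19·5+24=119≡15 → P
H(7): 19·7+24=157≡1 → B
C(2): 19·2+24=62≡10 → K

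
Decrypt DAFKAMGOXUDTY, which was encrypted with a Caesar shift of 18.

LINSIUOWFCLBG

D(3): 3−18=-15≡11 → L
A(0): 0−18=-18≡8 → I
F(5): 5−18=-13≡13 → N
K(10): 10−18=-8≡18 → S
A(0): 0−18=-18≡8 → I
M(12): 12−18=-6≡20 → U
G(6): 6−18=-12≡14 → O
O(14): 14−18=-4≡22 → W
X(23): 23−18=5 → F
U(20): 20−18=2 → C
D(3): 3−18=-15≡11 → L
T(19): 19−18=1 → B
Y(24): 24−18=6 → G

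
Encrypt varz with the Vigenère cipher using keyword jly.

Repeat the key across the message: jlyj
v(21)+j(9): 30≡4 → e
a(0)+l(11): 11 → l
r(17)+y(24): 41≡15 → p
z(25)+j(9): 34≡8 → i

elpi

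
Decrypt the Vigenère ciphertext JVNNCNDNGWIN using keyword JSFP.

ADIYTVYYXEDY

Repeat the key across the ciphertext: JSFPJSFPJSFP
J(9)−J(9): 0 → A
V(21)−S(18): 3 → D
N(13)−F(5): 8 → I
N(13)−P(15): -2≡24 → Y
C(2)−J(9): -7≡19 → T
N(13)−S(18): -5≡21 → V
D(3)−F(5): -2≡24 → Y
N(13)−P(15): -2≡24 → Y
G(6)−J(9): -3≡23 → X
W(22)−S(18): 4 → E
I(8)−F(5): 3 → D
N(13)−P(15): -2≡24 → Y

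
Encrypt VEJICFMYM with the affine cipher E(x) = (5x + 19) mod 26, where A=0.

UNMHDSBJB

V(21): 5·21+19=124≡20 → U
E(4): 5·4+19=39≡13 → N
J(9): 5·9+19=64≡12 → M
I(8): 5·8+19=59≡7 → H
C(2): 5·2+19=29≡3 → D
F(5): 5·5+19=44≡18 → S
M(12): 5·12+19=79≡1 → B
Y(24): 5·24+19=139≡9 → J
M(12): 5·12+19=79≡1 → B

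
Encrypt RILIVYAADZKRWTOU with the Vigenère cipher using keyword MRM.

Repeat the key across the message: MRMMRMMRMMRMMRMM
R(17)+M(12): 29≡3 → D
I(8)+R(17): 25 → Z
L(11)+M(12): 23 → X
I(8)+M(12): 20 → U
V(21)+R(17): 38≡12 → M
Y(24)+M(12): 36≡10 → K
A(0)+M(12): 12 → M
A(0)+R(17): 17 → R
D(3)+M(12): 15 → P
Z(25)+M(12): 37≡11 → L
K(10)+R(17): 27≡1 → B
R(17)+M(12): 29≡3 → D
W(22)+M(12): 34≡8 → I
T(19)+R(17): 36≡10 → K
O(14)+M(12): 26≡0 → A
U(20)+M(12): 32≡6 → G

DZXUMKMRPLBDIKAG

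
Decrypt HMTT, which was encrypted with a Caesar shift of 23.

H(7): 7−23=-16≡10 → K
M(12): 12−23=-11≡15 → P
T(19): 19−23=-4≡22 → W
T(19): 19−23=-4≡22 → W

KPWW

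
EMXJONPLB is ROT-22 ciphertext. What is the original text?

IQBNSRTPF

E(4): 4−22=-18≡8 → I
M(12): 12−22=-10≡16 → Q
X(23): 23−22=1 → B
J(9): 9−22=-13≡13 → N
O(14): 14−22=-8≡18 → S
N(13): 13−22=-9≡17 → R
P(15): 15−22=-7≡19 → T
L(11): 11−22=-11≡15 → P
B(1): 1−22=-21≡5 → F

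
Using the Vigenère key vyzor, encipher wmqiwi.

rkpwnd

Repeat the key across the message: vyzorv
w(22)+v(21): 43≡17 → r
m(12)+y(24): 36≡10 → k
q(16)+z(25): 41≡15 → p
i(8)+o(14): 22 → w
w(22)+r(17): 39≡13 → n
i(8)+v(21): 29≡3 → d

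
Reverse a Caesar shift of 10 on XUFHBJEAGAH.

X(23): 23−10=13 → N
U(20): 20−10=10 → K
F(5): 5−10=-5≡21 → V
H(7): 7−10=-3≡23 → X
B(1): 1−10=-9≡17 → R
J(9): 9−10=-1≡25 → Z
E(4): 4−10=-6≡20 → U
A(0): 0−10=-10≡16 → Q
G(6): 6−10=-4≡22 → W
A(0): 0−10=-10≡16 → Q
H(7): 7−10=-3≡23 → X

NKVXRZUQWQX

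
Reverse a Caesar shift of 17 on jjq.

j(9): 9−17=-8≡18 → s
j(9): 9−17=-8≡18 → s
q(16): 16−17=-1≡25 → z

ssz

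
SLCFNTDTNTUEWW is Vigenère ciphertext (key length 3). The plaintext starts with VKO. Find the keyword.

Subtract each crib letter from the matching ciphertext letter (mod 26):
S(18)−V(21)=-3≡23 → X
L(11)−K(10)=1 → B
C(2)−O(14)=-12≡14 → O

XBO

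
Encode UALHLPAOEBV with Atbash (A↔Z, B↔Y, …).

FZOSOKZLVYE

U(20) → F(5)
A(0) → Z(25)
L(11) → O(14)
H(7) → S(18)
L(11) → O(14)
P(15) → K(10)
A(0) → Z(25)
O(14) → L(11)
E(4) → V(21)
B(1) → Y(24)
V(21) → E(4)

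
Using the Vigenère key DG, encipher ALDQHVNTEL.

DRGWKBQZHR

Repeat the key across the message: DGDGDGDGDG
A(0)+D(3): 3 → D
L(11)+G(6): 17 → R
D(3)+D(3): 6 → G
Q(16)+G(6): 22 → W
H(7)+D(3): 10 → K
V(21)+G(6): 27≡1 → B
N(13)+D(3): 16 → Q
T(19)+G(6): 25 → Z
E(4)+D(3): 7 → H
L(11)+G(6): 17 → R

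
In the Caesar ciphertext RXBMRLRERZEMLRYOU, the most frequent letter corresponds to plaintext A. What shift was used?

The most frequent ciphertext letter is R (appears 5 times).
R is position 17; A is position 0.
Shift = 17.

17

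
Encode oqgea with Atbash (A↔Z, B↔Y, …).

o(14) → l(11)
q(16) → j(9)
g(6) → t(19)
e(4) → v(21)
a(0) → z(25)

ljtvz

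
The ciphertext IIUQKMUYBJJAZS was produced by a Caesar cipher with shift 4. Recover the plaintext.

EEQMGIQUXFFWVO

I(8): 8−4=4 → E
I(8): 8−4=4 → E
U(20): 20−4=16 → Q
Q(16): 16−4=12 → M
K(10): 10−4=6 → G
M(12): 12−4=8 → I
U(20): 20−4=16 → Q
Y(24): 24−4=20 → U
B(1): 1−4=-3≡23 → X
J(9): 9−4=5 → F
J(9): 9−4=5 → F
A(0): 0−4=-4≡22 → W
Z(25): 25−4=21 → V
S(18): 18−4=14 → O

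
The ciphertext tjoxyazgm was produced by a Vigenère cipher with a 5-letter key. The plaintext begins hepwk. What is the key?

mfzbo

Subtract each crib letter from the matching ciphertext letter (mod 26):
t(19)−h(7)=12 → m
j(9)−e(4)=5 → f
o(14)−p(15)=-1≡25 → z
x(23)−w(22)=1 → b
y(24)−k(10)=14 → o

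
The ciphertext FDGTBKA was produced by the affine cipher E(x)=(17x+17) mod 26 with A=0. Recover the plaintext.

KQHUWVZ

The inverse of 17 mod 26 is 23, since 17·23=391≡1. Apply D(y)=23·(y−17) mod 26:
F(5): 23·(5−17)=-276≡10 → K
D(3): 23·(3−17)=-322≡16 → Q
G(6): 23·(6−17)=-253≡7 → H
T(19): 23·(19−17)=46≡20 → U
B(1): 23·(1−17)=-368≡22 → W
K(10): 23·(10−17)=-161≡21 → V
A(0): 23·(0−17)=-391≡25 → Z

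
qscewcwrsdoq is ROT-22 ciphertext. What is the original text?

q(16): 16−22=-6≡20 → u
s(18): 18−22=-4≡22 → w
c(2): 2−22=-20≡6 → g
e(4): 4−22=-18≡8 → i
w(22): 22−22=0 → a
c(2): 2−22=-20≡6 → g
w(22): 22−22=0 → a
r(17): 17−22=-5≡21 → v
s(18): 18−22=-4≡22 → w
d(3): 3−22=-19≡7 → h
o(14): 14−22=-8≡18 → s
q(16): 16−22=-6≡20 → u

uwgiagavwhsu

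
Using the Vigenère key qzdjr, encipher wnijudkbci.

mmlsltjelz

Repeat the key across the message: qzdjrqzdjr
w(22)+q(16): 38≡12 → m
n(13)+z(25): 38≡12 → m
i(8)+d(3): 11 → l
j(9)+j(9): 18 → s
u(20)+r(17): 37≡11 → l
d(3)+q(16): 19 → t
k(10)+z(25): 35≡9 → j
b(1)+d(3): 4 → e
c(2)+j(9): 11 → l
i(8)+r(17): 25 → z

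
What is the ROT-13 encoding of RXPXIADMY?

R(17): 17+13=30≡4 → E
X(23): 23+13=36≡10 → K
P(15): 15+13=28≡2 → C
X(23): 23+13=36≡10 → K
I(8): 8+13=21 → V
A(0): 0+13=13 → N
D(3): 3+13=16 → Q
M(12): 12+13=25 → Z
Y(24): 24+13=37≡11 → L

EKCKVNQZL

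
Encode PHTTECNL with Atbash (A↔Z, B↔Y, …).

P(15) → K(10)
H(7) → S(18)
T(19) → G(6)
T(19) → G(6)
E(4) → V(21)
C(2) → X(23)
N(13) → M(12)
L(11) → O(14)

KSGGVXMO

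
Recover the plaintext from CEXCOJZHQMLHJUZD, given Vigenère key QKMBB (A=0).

MULBNTPVPLVXXTYN

Repeat the key across the ciphertext: QKMBBQKMBBQKMBBQ
C(2)−Q(16): -14≡12 → M
E(4)−K(10): -6≡20 → U
X(23)−M(12): 11 → L
C(2)−B(1): 1 → B
O(14)−B(1): 13 → N
J(9)−Q(16): -7≡19 → T
Z(25)−K(10): 15 → P
H(7)−M(12): -5≡21 → V
Q(16)−B(1): 15 → P
M(12)−B(1): 11 → L
L(11)−Q(16): -5≡21 → V
H(7)−K(10): -3≡23 → X
J(9)−M(12): -3≡23 → X
U(20)−B(1): 19 → T
Z(25)−B(1): 24 → Y
D(3)−Q(16): -13≡13 → N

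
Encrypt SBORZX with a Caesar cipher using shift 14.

GPCFNL

S(18): 18+14=32≡6 → G
B(1): 1+14=15 → P
O(14): 14+14=28≡2 → C
R(17): 17+14=31≡5 → F
Z(25): 25+14=39≡13 → N
X(23): 23+14=37≡11 → L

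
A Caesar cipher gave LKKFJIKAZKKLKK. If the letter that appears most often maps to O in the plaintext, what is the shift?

The most frequent ciphertext letter is K (appears 7 times).
K is position 10; O is position 14.
Shift = -4≡22.

22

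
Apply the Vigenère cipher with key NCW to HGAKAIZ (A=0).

Repeat the key across the message: NCWNCWN
H(7)+N(13): 20 → U
G(6)+C(2): 8 → I
A(0)+W(22): 22 → W
K(10)+N(13): 23 → X
A(0)+C(2): 2 → C
I(8)+W(22): 30≡4 → E
Z(25)+N(13): 38≡12 → M

UIWXCEM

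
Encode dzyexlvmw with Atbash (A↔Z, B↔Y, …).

d(3) → w(22)
z(25) → a(0)
y(24) → b(1)
e(4) → v(21)
x(23) → c(2)
l(11) → o(14)
v(21) → e(4)
m(12) → n(13)
w(22) → d(3)

wabvcoend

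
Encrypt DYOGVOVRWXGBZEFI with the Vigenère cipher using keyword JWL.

MUZPRZENHGCMIAQR

Repeat the key across the message: JWLJWLJWLJWLJWLJ
D(3)+J(9): 12 → M
Y(24)+W(22): 46≡20 → U
O(14)+L(11): 25 → Z
G(6)+J(9): 15 → P
V(21)+W(22): 43≡17 → R
O(14)+L(11): 25 → Z
V(21)+J(9): 30≡4 → E
R(17)+W(22): 39≡13 → N
W(22)+L(11): 33≡7 → H
X(23)+J(9): 32≡6 → G
G(6)+W(22): 28≡2 → C
B(1)+L(11): 12 → M
Z(25)+J(9): 34≡8 → I
E(4)+W(22): 26≡0 → A
F(5)+L(11): 16 → Q
I(8)+J(9): 17 → R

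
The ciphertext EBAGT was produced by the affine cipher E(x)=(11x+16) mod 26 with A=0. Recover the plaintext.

GBISF

The inverse of 11 mod 26 is 19, since 11·19=209≡1. Apply D(y)=19·(y−16) mod 26:
E(4): 19·(4−16)=-228≡6 → G
B(1): 19·(1−16)=-285≡1 → B
A(0): 19·(0−16)=-304≡8 → I
G(6): 19·(6−16)=-190≡18 → S
T(19): 19·(19−16)=57≡5 → F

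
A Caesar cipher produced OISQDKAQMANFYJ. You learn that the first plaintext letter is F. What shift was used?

From the crib: O(14)−F(5)=9, so the shift is 9.

9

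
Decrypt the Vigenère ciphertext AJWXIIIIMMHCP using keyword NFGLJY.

Repeat the key across the ciphertext: NFGLJYNFGLJYN
A(0)−N(13): -13≡13 → N
J(9)−F(5): 4 → E
W(22)−G(6): 16 → Q
X(23)−L(11): 12 → M
I(8)−J(9): -1≡25 → Z
I(8)−Y(24): -16≡10 → K
I(8)−N(13): -5≡21 → V
I(8)−F(5): 3 → D
M(12)−G(6): 6 → G
M(12)−L(11): 1 → B
H(7)−J(9): -2≡24 → Y
C(2)−Y(24): -22≡4 → E
P(15)−N(13): 2 → C

NEQMZKVDGBYEC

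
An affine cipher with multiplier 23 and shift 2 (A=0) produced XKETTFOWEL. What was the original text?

TGIDDZWCIX

The inverse of 23 mod 26 is 17, since 23·17=391≡1. Apply D(y)=17·(y−2) mod 26:
X(23): 17·(23−2)=357≡19 → T
K(10): 17·(10−2)=136≡6 → G
E(4): 17·(4−2)=34≡8 → I
T(19): 17·(19−2)=289≡3 → D
T(19): 17·(19−2)=289≡3 → D
F(5): 17·(5−2)=51≡25 → Z
O(14): 17·(14−2)=204≡22 → W
W(22): 17·(22−2)=340≡2 → C
E(4): 17·(4−2)=34≡8 → I
L(11): 17·(11−2)=153≡23 → X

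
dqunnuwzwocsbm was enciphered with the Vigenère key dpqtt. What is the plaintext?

abeuurhjdvzdlt

Repeat the key across the ciphertext: dpqttdpqttdpqt
d(3)−d(3): 0 → a
q(16)−p(15): 1 → b
u(20)−q(16): 4 → e
n(13)−t(19): -6≡20 → u
n(13)−t(19): -6≡20 → u
u(20)−d(3): 17 → r
w(22)−p(15): 7 → h
z(25)−q(16): 9 → j
w(22)−t(19): 3 → d
o(14)−t(19): -5≡21 → v
c(2)−d(3): -1≡25 → z
s(18)−p(15): 3 → d
b(1)−q(16): -15≡11 → l
m(12)−t(19): -7≡19 → t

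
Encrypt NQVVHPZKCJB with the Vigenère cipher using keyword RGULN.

EWPGUGFENWS

Repeat the key across the message: RGULNRGULNR
N(13)+R(17): 30≡4 → E
Q(16)+G(6): 22 → W
V(21)+U(20): 41≡15 → P
V(21)+L(11): 32≡6 → G
H(7)+N(13): 20 → U
P(15)+R(17): 32≡6 → G
Z(25)+G(6): 31≡5 → F
K(10)+U(20): 30≡4 → E
C(2)+L(11): 13 → N
J(9)+N(13): 22 → W
B(1)+R(17): 18 → S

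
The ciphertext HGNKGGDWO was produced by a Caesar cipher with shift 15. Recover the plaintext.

H(7): 7−15=-8≡18 → S
G(6): 6−15=-9≡17 → R
N(13): 13−15=-2≡24 → Y
K(10): 10−15=-5≡21 → V
G(6): 6−15=-9≡17 → R
G(6): 6−15=-9≡17 → R
D(3): 3−15=-12≡14 → O
W(22): 22−15=7 → H
O(14): 14−15=-1≡25 → Z

SRYVRROHZ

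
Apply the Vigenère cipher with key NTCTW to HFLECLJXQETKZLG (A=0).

Repeat the key across the message: NTCTWNTCTWNTCTW
H(7)+N(13): 20 → U
F(5)+T(19): 24 → Y
L(11)+C(2): 13 → N
E(4)+T(19): 23 → X
C(2)+W(22): 24 → Y
L(11)+N(13): 24 → Y
J(9)+T(19): 28≡2 → C
X(23)+C(2): 25 → Z
Q(16)+T(19): 35≡9 → J
E(4)+W(22): 26≡0 → A
T(19)+N(13): 32≡6 → G
K(10)+T(19): 29≡3 → D
Z(25)+C(2): 27≡1 → B
L(11)+T(19): 30≡4 → E
G(6)+W(22): 28≡2 → C

UYNXYYCZJAGDBEC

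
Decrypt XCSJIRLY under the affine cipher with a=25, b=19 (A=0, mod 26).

The inverse of 25 mod 26 is 25, since 25·25=625≡1. Apply D(y)=25·(y−19) mod 26:
X(23): 25·(23−19)=100≡22 → W
C(2): 25·(2−19)=-425≡17 → R
S(18): 25·(18−19)=-25≡1 → B
J(9): 25·(9−19)=-250≡10 → K
I(8): 25·(8−19)=-275≡11 → L
R(17): 25·(17−19)=-50≡2 → C
L(11): 25·(11−19)=-200≡8 → I
Y(24): 25·(24−19)=125≡21 → V

WRBKLCIV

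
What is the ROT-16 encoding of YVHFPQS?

Y(24): 24+16=40≡14 → O
V(21): 21+16=37≡11 → L
H(7): 7+16=23 → X
F(5): 5+16=21 → V
P(15): 15+16=31≡5 → F
Q(16): 16+16=32≡6 → G
S(18): 18+16=34≡8 → I

OLXVFGI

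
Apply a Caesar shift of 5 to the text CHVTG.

C(2): 2+5=7 → H
H(7): 7+5=12 → M
V(21): 21+5=26≡0 → A
T(19): 19+5=24 → Y
G(6): 6+5=11 → L

HMAYL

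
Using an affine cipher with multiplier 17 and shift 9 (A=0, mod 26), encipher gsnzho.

g(6): 17·6+9=111≡7 → h
s(18): 17·18+9=315≡3 → d
n(13): 17·13+9=230≡22 → w
z(25): 17·25+9=434≡18 → s
h(7): 17·7+9=128≡24 → y
o(14): 17·14+9=247≡13 → n

hdwsyn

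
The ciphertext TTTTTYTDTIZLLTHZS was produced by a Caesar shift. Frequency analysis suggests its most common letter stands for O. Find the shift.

5

The most frequent ciphertext letter is T (appears 8 times).
T is position 19; O is position 14.
Shift = 5.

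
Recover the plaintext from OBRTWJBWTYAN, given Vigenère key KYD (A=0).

Repeat the key across the ciphertext: KYDKYDKYDKYD
O(14)−K(10): 4 → E
B(1)−Y(24): -23≡3 → D
R(17)−D(3): 14 → O
T(19)−K(10): 9 → J
W(22)−Y(24): -2≡24 → Y
J(9)−D(3): 6 → G
B(1)−K(10): -9≡17 → R
W(22)−Y(24): -2≡24 → Y
T(19)−D(3): 16 → Q
Y(24)−K(10): 14 → O
A(0)−Y(24): -24≡2 → C
N(13)−D(3): 10 → K

EDOJYGRYQOCK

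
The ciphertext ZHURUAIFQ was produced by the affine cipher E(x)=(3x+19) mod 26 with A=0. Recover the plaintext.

CWJIJLFEZ

The inverse of 3 mod 26 is 9, since 3·9=27≡1. Apply D(y)=9·(y−19) mod 26:
Z(25): 9·(25−19)=54≡2 → C
H(7): 9·(7−19)=-108≡22 → W
U(20): 9·(20−19)=9 → J
R(17): 9·(17−19)=-18≡8 → I
U(20): 9·(20−19)=9 → J
A(0): 9·(0−19)=-171≡11 → L
I(8): 9·(8−19)=-99≡5 → F
F(5): 9·(5−19)=-126≡4 → E
Q(16): 9·(16−19)=-27≡25 → Z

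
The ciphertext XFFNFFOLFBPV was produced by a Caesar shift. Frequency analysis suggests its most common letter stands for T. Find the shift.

The most frequent ciphertext letter is F (appears 5 times).
F is position 5; T is position 19.
Shift = -14≡12.

12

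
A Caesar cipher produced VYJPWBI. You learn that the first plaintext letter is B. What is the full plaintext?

From the crib: V(21)−B(1)=20, so the shift is 20.
Subtract 20 from each ciphertext letter:
V(21): 21−20=1 → B
Y(24): 24−20=4 → E
J(9): 9−20=-11≡15 → P
P(15): 15−20=-5≡21 → V
W(22): 22−20=2 → C
B(1): 1−20=-19≡7 → H
I(8): 8−20=-12≡14 → O

BEPVCHO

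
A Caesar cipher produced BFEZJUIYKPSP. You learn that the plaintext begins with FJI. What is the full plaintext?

From the crib: B(1)−F(5)=-4≡22, so the shift is 22.
Subtract 22 from each ciphertext letter:
B(1): 1−22=-21≡5 → F
F(5): 5−22=-17≡9 → J
E(4): 4−22=-18≡8 → I
Z(25): 25−22=3 → D
J(9): 9−22=-13≡13 → N
U(20): 20−22=-2≡24 → Y
I(8): 8−22=-14≡12 → M
Y(24): 24−22=2 → C
K(10): 10−22=-12≡14 → O
P(15): 15−22=-7≡19 → T
S(18): 18−22=-4≡22 → W
P(15): 15−22=-7≡19 → T

FJIDNYMCOTWT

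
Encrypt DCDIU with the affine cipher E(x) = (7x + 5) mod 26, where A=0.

ATAJP

D(3): 7·3+5=26≡0 → A
C(2): 7·2+5=19 → T
D(3): 7·3+5=26≡0 → A
I(8): 7·8+5=61≡9 → J
U(20): 7·20+5=145≡15 → P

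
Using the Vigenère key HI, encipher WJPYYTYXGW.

Repeat the key across the message: HIHIHIHIHI
W(22)+H(7): 29≡3 → D
J(9)+I(8): 17 → R
P(15)+H(7): 22 → W
Y(24)+I(8): 32≡6 → G
Y(24)+H(7): 31≡5 → F
T(19)+I(8): 27≡1 → B
Y(24)+H(7): 31≡5 → F
X(23)+I(8): 31≡5 → F
G(6)+H(7): 13 → N
W(22)+I(8): 30≡4 → E

DRWGFBFFNE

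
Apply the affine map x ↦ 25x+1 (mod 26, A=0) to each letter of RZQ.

KCL

R(17): 25·17+1=426≡10 → K
Z(25): 25·25+1=626≡2 → C
Q(16): 25·16+1=401≡11 → L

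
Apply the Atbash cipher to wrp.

w(22) → d(3)
r(17) → i(8)
p(15) → k(10)

dik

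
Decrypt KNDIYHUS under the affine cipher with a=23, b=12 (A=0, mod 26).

The inverse of 23 mod 26 is 17, since 23·17=391≡1. Apply D(y)=17·(y−12) mod 26:
K(10): 17·(10−12)=-34≡18 → S
N(13): 17·(13−12)=17 → R
D(3): 17·(3−12)=-153≡3 → D
I(8): 17·(8−12)=-68≡10 → K
Y(24): 17·(24−12)=204≡22 → W
H(7): 17·(7−12)=-85≡19 → T
U(20): 17·(20−12)=136≡6 → G
S(18): 17·(18−12)=102≡24 → Y

SRDKWTGY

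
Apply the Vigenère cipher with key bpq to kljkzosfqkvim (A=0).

Repeat the key across the message: bpqbpqbpqbpqb
k(10)+b(1): 11 → l
l(11)+p(15): 26≡0 → a
j(9)+q(16): 25 → z
k(10)+b(1): 11 → l
z(25)+p(15): 40≡14 → o
o(14)+q(16): 30≡4 → e
s(18)+b(1): 19 → t
f(5)+p(15): 20 → u
q(16)+q(16): 32≡6 → g
k(10)+b(1): 11 → l
v(21)+p(15): 36≡10 → k
i(8)+q(16): 24 → y
m(12)+b(1): 13 → n

lazloetuglkyn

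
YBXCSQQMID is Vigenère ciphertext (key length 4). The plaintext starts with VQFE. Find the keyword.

DLSY

Subtract each crib letter from the matching ciphertext letter (mod 26):
Y(24)−V(21)=3 → D
B(1)−Q(16)=-15≡11 → L
X(23)−F(5)=18 → S
C(2)−E(4)=-2≡24 → Y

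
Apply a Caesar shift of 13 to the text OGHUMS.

O(14): 14+13=27≡1 → B
G(6): 6+13=19 → T
H(7): 7+13=20 → U
U(20): 20+13=33≡7 → H
M(12): 12+13=25 → Z
S(18): 18+13=31≡5 → F

BTUHZF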